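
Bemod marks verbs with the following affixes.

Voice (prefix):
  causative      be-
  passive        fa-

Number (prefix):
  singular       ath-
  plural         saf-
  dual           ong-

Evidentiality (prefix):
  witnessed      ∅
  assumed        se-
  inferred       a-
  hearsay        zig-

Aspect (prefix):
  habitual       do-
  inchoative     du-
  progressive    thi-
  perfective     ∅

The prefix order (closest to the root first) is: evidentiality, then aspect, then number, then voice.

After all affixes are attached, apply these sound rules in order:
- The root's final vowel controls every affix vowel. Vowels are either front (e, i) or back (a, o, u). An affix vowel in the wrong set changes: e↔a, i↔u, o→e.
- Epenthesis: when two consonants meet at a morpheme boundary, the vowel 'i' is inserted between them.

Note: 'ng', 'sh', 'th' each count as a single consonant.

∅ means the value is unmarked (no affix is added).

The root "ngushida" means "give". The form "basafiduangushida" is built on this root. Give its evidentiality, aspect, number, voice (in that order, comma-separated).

inferred, inchoative, plural, causative

Segment: be-saf-du-a-ngushida.
evidentiality: a- → inferred.
aspect: du- → inchoative.
number: saf- → plural.
voice: be- → causative.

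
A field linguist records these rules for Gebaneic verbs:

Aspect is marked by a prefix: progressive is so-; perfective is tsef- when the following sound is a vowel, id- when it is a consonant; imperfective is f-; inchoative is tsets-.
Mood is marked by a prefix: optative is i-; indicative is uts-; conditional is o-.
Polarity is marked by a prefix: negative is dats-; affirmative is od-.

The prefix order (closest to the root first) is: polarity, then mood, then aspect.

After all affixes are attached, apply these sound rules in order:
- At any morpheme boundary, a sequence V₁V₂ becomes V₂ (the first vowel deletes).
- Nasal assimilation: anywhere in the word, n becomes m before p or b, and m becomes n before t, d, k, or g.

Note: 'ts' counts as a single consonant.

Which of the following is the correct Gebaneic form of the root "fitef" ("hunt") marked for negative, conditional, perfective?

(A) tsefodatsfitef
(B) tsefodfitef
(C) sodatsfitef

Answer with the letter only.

Attach polarity negative dats- → datsfitef.
Attach mood conditional o- → odatsfitef.
Attach aspect perfective tsef- (before vowel 'o') → tsefodatsfitef.
Vowel deletion: no change.
Nasal assimilation: no change.
So the correct form is tsefodatsfitef, option (A).
(B) tsefodfitef is wrong: it uses affirmative instead of negative for polarity.
(C) sodatsfitef is wrong: it uses progressive instead of perfective for aspect.

A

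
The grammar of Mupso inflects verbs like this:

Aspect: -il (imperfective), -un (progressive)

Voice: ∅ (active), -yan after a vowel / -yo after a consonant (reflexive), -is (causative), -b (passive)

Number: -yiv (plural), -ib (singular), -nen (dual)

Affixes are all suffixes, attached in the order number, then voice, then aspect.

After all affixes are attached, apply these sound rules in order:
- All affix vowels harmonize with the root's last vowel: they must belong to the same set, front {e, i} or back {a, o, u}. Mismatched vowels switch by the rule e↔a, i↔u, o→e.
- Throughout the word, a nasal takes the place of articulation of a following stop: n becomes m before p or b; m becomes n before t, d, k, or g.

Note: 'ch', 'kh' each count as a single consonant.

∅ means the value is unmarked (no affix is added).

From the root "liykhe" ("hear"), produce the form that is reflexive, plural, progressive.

Attach number plural -yiv → liykheyiv.
Attach voice reflexive -yo (after consonant 'v') → liykheyivyo.
Attach aspect progressive -un → liykheyivyoun.
Apply vowel harmony: liykheyivyoun → liykheyivyein.
Nasal assimilation: no change.

liykheyivyein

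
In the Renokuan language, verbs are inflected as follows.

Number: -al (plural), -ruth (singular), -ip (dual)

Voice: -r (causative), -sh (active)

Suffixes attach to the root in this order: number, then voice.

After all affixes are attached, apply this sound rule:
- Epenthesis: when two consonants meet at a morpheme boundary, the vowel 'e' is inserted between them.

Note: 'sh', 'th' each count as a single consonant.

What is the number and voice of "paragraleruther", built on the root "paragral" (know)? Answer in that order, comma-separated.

Segment: paragral-ruth-r.
number: -ruth → singular.
voice: -r → causative.

singular, causative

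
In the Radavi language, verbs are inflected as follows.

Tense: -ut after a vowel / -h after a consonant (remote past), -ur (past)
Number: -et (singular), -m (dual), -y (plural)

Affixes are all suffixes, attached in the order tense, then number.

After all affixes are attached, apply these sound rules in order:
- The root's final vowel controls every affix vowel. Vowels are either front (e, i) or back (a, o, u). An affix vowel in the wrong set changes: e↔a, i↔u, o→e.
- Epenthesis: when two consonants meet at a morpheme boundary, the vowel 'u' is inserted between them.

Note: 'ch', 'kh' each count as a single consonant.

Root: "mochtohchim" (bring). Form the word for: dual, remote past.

mochtohchimuhum

Attach tense remote past -h (after consonant 'm') → mochtohchimh.
Attach number dual -m → mochtohchimhm.
Vowel harmony: no change.
Apply epenthesis: mochtohchimhm → mochtohchimuhum.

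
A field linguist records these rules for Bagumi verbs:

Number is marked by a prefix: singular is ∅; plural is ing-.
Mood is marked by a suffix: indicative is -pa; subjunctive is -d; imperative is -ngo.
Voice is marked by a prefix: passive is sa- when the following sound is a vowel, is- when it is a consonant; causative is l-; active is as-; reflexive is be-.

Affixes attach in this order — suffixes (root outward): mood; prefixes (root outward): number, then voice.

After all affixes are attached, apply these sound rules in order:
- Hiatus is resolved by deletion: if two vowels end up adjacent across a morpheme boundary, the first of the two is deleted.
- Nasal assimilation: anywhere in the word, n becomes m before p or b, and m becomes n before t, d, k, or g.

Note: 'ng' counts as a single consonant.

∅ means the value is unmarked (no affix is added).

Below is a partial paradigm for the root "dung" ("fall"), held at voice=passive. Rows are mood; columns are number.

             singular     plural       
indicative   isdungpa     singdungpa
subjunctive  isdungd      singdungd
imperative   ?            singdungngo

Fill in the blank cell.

Attach mood imperative -ngo → dungngo.
number = singular: zero marking, form stays dungngo.
Attach voice passive is- (before consonant 'd') → isdungngo.
Vowel deletion: no change.
Nasal assimilation: no change.

isdungngo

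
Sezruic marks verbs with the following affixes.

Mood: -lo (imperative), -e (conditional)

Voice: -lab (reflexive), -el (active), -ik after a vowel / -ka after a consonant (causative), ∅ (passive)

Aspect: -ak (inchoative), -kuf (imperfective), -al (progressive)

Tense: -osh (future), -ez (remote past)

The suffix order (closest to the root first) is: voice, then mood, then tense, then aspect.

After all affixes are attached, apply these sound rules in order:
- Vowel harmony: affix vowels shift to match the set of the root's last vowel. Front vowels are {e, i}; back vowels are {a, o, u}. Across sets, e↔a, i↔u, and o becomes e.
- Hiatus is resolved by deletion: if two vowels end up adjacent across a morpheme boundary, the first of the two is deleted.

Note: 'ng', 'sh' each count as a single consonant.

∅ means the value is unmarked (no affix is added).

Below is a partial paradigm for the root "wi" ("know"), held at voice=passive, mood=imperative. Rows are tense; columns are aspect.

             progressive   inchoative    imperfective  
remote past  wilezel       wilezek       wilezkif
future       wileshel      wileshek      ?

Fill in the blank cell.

wileshkif

voice = passive: zero marking, form stays wi.
Attach mood imperative -lo → wilo.
Attach tense future -osh → wiloosh.
Attach aspect imperfective -kuf → wilooshkuf.
Apply vowel harmony: wilooshkuf → wileeshkif.
Apply vowel deletion: wileeshkif → wileshkif.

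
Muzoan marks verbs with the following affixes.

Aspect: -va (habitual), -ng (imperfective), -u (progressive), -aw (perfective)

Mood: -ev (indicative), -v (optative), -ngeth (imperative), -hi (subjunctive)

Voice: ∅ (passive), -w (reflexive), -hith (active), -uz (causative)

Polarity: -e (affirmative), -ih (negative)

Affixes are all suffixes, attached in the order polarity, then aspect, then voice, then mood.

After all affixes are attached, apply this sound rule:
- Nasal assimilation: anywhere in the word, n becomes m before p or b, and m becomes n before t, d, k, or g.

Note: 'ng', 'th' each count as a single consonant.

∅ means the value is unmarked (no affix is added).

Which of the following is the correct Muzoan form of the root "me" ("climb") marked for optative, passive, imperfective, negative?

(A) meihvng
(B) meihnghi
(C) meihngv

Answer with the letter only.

Attach polarity negative -ih → meih.
Attach aspect imperfective -ng → meihng.
voice = passive: zero marking, form stays meihng.
Attach mood optative -v → meihngv.
Nasal assimilation: no change.
So the correct form is meihngv, option (C).
(A) meihvng is wrong: it has the affixes in the wrong order.
(B) meihnghi is wrong: it uses subjunctive instead of optative for mood.

C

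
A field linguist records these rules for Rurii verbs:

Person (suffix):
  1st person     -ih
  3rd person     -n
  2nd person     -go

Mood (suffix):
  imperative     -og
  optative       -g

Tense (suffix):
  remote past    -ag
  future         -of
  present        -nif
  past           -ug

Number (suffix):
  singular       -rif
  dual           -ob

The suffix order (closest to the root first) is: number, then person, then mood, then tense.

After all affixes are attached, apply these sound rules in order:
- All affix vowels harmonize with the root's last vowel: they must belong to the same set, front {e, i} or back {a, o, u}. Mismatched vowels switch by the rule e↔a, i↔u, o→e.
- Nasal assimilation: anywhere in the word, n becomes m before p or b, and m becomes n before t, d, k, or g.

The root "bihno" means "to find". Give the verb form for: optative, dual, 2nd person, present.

bihnoobgognuf

Attach number dual -ob → bihnoob.
Attach person 2nd person -go → bihnoobgo.
Attach mood optative -g → bihnoobgog.
Attach tense present -nif → bihnoobgognif.
Apply vowel harmony: bihnoobgognif → bihnoobgognuf.
Nasal assimilation: no change.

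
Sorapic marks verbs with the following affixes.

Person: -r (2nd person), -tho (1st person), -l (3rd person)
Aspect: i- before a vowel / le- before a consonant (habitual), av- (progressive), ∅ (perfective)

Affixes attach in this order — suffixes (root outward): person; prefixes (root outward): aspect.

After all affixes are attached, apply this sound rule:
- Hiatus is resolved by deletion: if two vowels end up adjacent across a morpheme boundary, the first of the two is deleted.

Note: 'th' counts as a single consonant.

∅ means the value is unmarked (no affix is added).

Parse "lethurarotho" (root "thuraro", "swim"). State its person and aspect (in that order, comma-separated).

Segment: le-thuraro-tho.
person: -tho → 1st person.
aspect: i/le- → habitual.

1st person, habitual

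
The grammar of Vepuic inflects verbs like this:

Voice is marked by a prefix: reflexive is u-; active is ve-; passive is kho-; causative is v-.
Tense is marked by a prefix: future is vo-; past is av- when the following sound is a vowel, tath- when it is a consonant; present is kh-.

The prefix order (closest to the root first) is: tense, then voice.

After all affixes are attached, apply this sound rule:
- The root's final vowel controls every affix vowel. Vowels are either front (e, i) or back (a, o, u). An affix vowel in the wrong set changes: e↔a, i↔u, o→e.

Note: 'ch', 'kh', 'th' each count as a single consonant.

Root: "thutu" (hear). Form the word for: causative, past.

Attach tense past tath- (before consonant 'th') → taththutu.
Attach voice causative v- → vtaththutu.
Vowel harmony: no change.

vtaththutu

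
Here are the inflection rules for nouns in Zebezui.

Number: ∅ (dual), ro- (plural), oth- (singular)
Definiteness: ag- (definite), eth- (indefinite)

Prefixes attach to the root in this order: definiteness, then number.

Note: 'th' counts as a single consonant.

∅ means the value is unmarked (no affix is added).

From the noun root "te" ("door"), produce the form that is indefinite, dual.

Attach definiteness indefinite eth- → ethte.
number = dual: zero marking, form stays ethte.

ethte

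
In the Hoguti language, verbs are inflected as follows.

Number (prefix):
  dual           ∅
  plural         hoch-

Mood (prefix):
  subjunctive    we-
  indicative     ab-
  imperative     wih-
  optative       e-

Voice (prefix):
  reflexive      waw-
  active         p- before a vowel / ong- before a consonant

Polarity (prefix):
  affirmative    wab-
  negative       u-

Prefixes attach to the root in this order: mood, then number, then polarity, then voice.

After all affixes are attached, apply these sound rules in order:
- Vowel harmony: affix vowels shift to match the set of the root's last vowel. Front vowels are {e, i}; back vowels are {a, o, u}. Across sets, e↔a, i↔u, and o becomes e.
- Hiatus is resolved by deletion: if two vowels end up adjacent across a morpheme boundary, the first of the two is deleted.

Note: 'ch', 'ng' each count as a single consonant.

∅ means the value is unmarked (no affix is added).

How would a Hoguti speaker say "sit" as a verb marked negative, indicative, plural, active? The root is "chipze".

pihechebchipze

Attach mood indicative ab- → abchipze.
Attach number plural hoch- → hochabchipze.
Attach polarity negative u- → uhochabchipze.
Attach voice active p- (before vowel 'u') → puhochabchipze.
Apply vowel harmony: puhochabchipze → pihechebchipze.
Vowel deletion: no change.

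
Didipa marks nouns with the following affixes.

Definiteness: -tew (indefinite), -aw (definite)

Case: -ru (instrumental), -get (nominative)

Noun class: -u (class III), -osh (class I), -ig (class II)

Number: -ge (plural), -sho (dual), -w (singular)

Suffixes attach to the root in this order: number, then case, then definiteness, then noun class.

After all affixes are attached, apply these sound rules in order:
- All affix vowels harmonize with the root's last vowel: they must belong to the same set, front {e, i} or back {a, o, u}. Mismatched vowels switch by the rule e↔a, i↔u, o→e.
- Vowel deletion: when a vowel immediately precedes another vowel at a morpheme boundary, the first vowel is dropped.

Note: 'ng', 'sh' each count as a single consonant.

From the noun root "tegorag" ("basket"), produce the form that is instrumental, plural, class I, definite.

Attach number plural -ge → tegoragge.
Attach case instrumental -ru → tegoraggeru.
Attach definiteness definite -aw → tegoraggeruaw.
Attach noun class class I -osh → tegoraggeruawosh.
Apply vowel harmony: tegoraggeruawosh → tegoraggaruawosh.
Apply vowel deletion: tegoraggaruawosh → tegoraggarawosh.

tegoraggarawosh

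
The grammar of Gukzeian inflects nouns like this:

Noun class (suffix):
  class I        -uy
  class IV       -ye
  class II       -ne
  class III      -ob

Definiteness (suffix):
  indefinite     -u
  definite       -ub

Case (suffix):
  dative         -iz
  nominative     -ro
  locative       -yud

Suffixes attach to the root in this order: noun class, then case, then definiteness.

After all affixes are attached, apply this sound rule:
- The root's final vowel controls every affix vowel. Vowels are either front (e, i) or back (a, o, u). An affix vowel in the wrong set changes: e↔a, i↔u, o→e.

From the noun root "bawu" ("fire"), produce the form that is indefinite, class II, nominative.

Attach noun class class II -ne → bawune.
Attach case nominative -ro → bawunero.
Attach definiteness indefinite -u → bawunerou.
Apply vowel harmony: bawunerou → bawunarou.

bawunarou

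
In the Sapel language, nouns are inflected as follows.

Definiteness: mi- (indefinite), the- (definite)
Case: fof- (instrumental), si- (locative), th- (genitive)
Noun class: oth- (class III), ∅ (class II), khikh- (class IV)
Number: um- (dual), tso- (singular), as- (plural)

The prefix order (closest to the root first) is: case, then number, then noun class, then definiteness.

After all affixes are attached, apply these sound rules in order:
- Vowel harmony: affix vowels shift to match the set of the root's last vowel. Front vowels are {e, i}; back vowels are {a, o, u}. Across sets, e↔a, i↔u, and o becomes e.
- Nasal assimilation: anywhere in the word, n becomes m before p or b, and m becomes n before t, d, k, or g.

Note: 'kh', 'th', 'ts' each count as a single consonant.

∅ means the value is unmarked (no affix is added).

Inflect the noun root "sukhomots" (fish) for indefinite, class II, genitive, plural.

Attach case genitive th- → thsukhomots.
Attach number plural as- → asthsukhomots.
noun class = class II: zero marking, form stays asthsukhomots.
Attach definiteness indefinite mi- → miasthsukhomots.
Apply vowel harmony: miasthsukhomots → muasthsukhomots.
Nasal assimilation: no change.

muasthsukhomots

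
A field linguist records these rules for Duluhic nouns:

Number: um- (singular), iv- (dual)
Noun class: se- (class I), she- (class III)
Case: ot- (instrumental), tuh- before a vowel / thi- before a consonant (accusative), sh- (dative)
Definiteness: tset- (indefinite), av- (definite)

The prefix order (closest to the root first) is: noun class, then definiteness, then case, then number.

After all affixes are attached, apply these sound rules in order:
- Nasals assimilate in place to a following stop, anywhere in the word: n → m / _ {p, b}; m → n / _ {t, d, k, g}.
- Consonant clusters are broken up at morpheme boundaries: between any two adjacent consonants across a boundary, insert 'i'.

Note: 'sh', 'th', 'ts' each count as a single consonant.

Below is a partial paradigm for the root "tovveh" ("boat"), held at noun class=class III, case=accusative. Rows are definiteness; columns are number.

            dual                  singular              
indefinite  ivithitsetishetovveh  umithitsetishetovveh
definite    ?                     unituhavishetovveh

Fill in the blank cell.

ivituhavishetovveh

Attach noun class class III she- → shetovveh.
Attach definiteness definite av- → avshetovveh.
Attach case accusative tuh- (before vowel 'a') → tuhavshetovveh.
Attach number dual iv- → ivtuhavshetovveh.
Nasal assimilation: no change.
Apply epenthesis: ivtuhavshetovveh → ivituhavishetovveh.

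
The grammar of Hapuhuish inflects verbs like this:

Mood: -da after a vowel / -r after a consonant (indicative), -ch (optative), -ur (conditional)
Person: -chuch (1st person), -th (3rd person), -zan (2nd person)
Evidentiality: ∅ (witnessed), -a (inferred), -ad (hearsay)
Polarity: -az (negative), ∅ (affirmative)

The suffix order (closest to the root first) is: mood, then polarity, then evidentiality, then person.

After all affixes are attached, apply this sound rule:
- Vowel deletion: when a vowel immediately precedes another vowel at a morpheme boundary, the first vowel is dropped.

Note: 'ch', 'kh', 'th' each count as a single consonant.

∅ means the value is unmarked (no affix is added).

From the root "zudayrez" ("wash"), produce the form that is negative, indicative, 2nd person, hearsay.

Attach mood indicative -r (after consonant 'z') → zudayrezr.
Attach polarity negative -az → zudayrezraz.
Attach evidentiality hearsay -ad → zudayrezrazad.
Attach person 2nd person -zan → zudayrezrazadzan.
Vowel deletion: no change.

zudayrezrazadzan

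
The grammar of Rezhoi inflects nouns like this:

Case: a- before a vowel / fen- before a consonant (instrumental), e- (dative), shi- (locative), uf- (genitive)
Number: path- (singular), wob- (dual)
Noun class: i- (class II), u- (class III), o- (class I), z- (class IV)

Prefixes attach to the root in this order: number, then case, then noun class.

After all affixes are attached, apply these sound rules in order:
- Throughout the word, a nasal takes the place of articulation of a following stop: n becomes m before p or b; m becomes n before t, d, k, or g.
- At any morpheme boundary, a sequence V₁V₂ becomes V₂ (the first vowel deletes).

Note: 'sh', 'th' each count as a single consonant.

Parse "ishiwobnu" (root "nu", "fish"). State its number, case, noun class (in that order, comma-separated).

Segment: i-shi-wob-nu.
number: wob- → dual.
case: shi- → locative.
noun class: i- → class II.

dual, locative, class II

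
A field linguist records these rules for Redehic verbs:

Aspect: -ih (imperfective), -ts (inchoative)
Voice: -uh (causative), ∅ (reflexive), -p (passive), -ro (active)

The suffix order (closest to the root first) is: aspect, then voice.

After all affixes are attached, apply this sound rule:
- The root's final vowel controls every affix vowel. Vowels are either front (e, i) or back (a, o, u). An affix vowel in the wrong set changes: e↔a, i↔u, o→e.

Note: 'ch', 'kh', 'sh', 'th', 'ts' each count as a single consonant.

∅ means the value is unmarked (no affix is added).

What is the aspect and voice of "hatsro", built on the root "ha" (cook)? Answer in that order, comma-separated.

Segment: ha-ts-ro.
aspect: -ts → inchoative.
voice: -ro → active.

inchoative, active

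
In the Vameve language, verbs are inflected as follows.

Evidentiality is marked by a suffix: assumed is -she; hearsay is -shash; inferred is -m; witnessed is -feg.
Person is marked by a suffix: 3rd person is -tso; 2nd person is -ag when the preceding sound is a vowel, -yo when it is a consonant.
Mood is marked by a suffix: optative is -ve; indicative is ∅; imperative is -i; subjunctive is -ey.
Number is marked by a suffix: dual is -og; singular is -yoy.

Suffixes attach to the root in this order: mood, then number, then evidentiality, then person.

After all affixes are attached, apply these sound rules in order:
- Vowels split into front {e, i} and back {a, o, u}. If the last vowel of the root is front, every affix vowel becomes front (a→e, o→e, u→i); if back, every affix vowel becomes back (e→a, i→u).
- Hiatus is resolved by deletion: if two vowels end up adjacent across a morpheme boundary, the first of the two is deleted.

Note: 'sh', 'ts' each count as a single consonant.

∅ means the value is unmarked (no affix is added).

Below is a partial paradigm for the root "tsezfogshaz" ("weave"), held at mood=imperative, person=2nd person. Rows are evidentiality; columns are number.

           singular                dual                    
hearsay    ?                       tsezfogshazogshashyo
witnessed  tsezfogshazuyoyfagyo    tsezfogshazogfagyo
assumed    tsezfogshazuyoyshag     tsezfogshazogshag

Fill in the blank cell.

tsezfogshazuyoyshashyo

Attach mood imperative -i → tsezfogshazi.
Attach number singular -yoy → tsezfogshaziyoy.
Attach evidentiality hearsay -shash → tsezfogshaziyoyshash.
Attach person 2nd person -yo (after consonant 'sh') → tsezfogshaziyoyshashyo.
Apply vowel harmony: tsezfogshaziyoyshashyo → tsezfogshazuyoyshashyo.
Vowel deletion: no change.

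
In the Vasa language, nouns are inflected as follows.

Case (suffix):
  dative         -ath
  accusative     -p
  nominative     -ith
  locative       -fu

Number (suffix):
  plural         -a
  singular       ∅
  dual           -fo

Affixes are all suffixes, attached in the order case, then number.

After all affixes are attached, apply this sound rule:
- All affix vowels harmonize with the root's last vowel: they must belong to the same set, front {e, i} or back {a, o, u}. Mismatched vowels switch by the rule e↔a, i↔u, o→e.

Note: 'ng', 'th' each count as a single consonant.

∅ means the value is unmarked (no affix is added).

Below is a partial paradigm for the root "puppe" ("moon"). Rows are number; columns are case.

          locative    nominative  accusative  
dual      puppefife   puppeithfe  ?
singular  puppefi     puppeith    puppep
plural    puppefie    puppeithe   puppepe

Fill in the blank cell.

puppepfe

Attach case accusative -p → puppep.
Attach number dual -fo → puppepfo.
Apply vowel harmony: puppepfo → puppepfe.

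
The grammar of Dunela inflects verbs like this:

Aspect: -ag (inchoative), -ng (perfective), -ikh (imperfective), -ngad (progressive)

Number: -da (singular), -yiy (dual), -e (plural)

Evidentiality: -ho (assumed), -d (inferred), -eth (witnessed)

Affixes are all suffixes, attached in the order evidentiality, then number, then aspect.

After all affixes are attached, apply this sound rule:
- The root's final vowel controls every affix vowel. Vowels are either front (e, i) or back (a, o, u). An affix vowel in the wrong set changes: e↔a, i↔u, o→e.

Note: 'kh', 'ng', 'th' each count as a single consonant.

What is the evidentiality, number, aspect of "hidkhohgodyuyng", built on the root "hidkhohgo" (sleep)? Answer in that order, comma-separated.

inferred, dual, perfective

Segment: hidkhohgo-d-yiy-ng.
evidentiality: -d → inferred.
number: -yiy → dual.
aspect: -ng → perfective.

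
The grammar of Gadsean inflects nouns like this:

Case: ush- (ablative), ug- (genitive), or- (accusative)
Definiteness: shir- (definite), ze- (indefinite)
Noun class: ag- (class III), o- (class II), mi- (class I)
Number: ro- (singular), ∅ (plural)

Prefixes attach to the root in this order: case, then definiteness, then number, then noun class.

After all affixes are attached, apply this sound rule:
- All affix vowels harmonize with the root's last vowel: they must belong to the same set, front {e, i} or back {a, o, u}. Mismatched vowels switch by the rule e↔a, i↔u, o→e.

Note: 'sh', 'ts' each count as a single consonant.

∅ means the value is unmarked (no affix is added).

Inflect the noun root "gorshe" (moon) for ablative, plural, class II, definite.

eshirishgorshe

Attach case ablative ush- → ushgorshe.
Attach definiteness definite shir- → shirushgorshe.
number = plural: zero marking, form stays shirushgorshe.
Attach noun class class II o- → oshirushgorshe.
Apply vowel harmony: oshirushgorshe → eshirishgorshe.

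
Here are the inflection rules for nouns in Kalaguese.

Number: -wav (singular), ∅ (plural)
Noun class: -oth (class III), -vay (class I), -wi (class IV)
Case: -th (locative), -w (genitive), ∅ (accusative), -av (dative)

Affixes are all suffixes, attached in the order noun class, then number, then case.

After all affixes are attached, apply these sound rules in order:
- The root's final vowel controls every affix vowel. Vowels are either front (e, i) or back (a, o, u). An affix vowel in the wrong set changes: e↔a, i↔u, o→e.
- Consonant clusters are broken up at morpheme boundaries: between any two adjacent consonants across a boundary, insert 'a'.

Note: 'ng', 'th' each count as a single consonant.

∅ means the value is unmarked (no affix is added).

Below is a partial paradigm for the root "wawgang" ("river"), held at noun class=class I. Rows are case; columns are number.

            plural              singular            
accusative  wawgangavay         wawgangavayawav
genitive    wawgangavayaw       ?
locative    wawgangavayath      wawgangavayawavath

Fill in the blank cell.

Attach noun class class I -vay → wawgangvay.
Attach number singular -wav → wawgangvaywav.
Attach case genitive -w → wawgangvaywavw.
Vowel harmony: no change.
Apply epenthesis: wawgangvaywavw → wawgangavayawavaw.

wawgangavayawavaw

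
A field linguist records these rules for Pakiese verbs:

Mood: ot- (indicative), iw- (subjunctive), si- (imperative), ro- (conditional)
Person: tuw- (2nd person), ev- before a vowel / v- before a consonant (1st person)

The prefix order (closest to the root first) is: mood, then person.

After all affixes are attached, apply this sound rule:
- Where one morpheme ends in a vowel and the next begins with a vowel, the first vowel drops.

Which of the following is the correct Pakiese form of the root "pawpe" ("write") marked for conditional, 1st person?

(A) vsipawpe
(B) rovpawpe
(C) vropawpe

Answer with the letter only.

Attach mood conditional ro- → ropawpe.
Attach person 1st person v- (before consonant 'r') → vropawpe.
Vowel deletion: no change.
So the correct form is vropawpe, option (C).
(B) rovpawpe is wrong: it has the affixes in the wrong order.
(A) vsipawpe is wrong: it uses imperative instead of conditional for mood.

C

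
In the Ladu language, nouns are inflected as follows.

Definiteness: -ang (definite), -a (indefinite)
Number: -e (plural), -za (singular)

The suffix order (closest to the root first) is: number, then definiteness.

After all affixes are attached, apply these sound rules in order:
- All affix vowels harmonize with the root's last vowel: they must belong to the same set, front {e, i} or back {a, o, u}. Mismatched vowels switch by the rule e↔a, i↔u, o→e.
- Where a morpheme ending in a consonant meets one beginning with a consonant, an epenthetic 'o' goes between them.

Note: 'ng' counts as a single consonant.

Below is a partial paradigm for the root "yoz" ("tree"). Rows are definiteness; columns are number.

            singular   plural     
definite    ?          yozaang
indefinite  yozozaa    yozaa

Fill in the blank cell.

Attach number singular -za → yozza.
Attach definiteness definite -ang → yozzaang.
Vowel harmony: no change.
Apply epenthesis: yozzaang → yozozaang.

yozozaang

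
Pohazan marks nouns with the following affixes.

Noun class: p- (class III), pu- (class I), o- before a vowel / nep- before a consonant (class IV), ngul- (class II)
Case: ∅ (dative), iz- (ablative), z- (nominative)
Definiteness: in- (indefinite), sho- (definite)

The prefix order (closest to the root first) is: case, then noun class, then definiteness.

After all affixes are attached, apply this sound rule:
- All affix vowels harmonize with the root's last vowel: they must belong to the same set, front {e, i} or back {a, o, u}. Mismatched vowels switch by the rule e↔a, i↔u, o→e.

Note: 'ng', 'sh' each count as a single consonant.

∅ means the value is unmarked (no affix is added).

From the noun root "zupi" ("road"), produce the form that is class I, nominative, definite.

Attach case nominative z- → zzupi.
Attach noun class class I pu- → puzzupi.
Attach definiteness definite sho- → shopuzzupi.
Apply vowel harmony: shopuzzupi → shepizzupi.

shepizzupi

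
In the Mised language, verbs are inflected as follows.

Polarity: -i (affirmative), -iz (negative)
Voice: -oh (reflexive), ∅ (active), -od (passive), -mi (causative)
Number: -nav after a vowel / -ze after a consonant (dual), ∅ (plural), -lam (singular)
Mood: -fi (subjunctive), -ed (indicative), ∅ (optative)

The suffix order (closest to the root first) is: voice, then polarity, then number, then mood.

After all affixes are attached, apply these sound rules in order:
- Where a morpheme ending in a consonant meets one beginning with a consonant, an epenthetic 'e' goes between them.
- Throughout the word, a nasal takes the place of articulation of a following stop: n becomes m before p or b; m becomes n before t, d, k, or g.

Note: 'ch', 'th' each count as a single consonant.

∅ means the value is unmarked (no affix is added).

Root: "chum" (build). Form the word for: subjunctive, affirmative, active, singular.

voice = active: zero marking, form stays chum.
Attach polarity affirmative -i → chumi.
Attach number singular -lam → chumilam.
Attach mood subjunctive -fi → chumilamfi.
Apply epenthesis: chumilamfi → chumilamefi.
Nasal assimilation: no change.

chumilamefi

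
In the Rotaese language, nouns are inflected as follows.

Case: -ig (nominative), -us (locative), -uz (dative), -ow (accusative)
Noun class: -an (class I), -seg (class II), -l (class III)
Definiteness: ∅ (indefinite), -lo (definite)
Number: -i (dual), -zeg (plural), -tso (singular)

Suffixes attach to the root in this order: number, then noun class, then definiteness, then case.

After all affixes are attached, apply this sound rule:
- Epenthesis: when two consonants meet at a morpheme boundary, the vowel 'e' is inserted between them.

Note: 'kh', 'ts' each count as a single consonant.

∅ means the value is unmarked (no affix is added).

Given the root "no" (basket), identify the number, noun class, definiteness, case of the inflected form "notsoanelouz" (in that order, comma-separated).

Segment: no-tso-an-lo-uz.
number: -tso → singular.
noun class: -an → class I.
definiteness: -lo → definite.
case: -uz → dative.

singular, class I, definite, dative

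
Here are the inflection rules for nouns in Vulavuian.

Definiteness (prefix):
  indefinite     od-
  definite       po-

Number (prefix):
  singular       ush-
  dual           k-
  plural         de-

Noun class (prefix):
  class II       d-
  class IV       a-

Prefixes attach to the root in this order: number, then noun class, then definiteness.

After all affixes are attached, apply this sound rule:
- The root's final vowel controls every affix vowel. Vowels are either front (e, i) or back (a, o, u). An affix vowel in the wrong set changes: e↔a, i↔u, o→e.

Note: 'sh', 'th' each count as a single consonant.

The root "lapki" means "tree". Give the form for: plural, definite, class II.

Attach number plural de- → delapki.
Attach noun class class II d- → ddelapki.
Attach definiteness definite po- → poddelapki.
Apply vowel harmony: poddelapki → peddelapki.

peddelapki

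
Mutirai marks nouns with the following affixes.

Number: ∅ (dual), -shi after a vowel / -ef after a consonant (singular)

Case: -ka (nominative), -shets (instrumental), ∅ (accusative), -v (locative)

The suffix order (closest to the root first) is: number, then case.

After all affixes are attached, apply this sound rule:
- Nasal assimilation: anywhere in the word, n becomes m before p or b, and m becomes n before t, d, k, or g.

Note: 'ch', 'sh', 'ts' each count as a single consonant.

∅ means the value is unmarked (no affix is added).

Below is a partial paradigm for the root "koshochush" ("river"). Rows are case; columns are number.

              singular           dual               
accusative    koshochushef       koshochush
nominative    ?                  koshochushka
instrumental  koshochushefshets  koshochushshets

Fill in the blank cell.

Attach number singular -ef (after consonant 'sh') → koshochushef.
Attach case nominative -ka → koshochushefka.
Nasal assimilation: no change.

koshochushefka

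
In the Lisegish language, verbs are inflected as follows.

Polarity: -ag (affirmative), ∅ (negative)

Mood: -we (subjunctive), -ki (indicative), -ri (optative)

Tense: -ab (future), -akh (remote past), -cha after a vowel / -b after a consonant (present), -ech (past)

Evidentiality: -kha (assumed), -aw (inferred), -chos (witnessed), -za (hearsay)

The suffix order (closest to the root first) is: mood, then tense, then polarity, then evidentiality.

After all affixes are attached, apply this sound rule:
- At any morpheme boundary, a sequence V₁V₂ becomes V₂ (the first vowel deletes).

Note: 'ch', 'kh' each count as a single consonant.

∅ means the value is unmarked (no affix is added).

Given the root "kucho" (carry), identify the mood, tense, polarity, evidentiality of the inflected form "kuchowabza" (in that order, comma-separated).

Segment: kucho-we-ab-za.
mood: -we → subjunctive.
tense: -ab → future.
polarity: ∅ → negative.
evidentiality: -za → hearsay.

subjunctive, future, negative, hearsay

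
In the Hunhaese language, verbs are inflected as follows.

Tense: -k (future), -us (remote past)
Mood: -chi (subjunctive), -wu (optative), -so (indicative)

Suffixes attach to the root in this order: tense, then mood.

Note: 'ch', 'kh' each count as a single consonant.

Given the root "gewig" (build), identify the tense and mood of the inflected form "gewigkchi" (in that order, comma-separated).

future, subjunctive

Segment: gewig-k-chi.
tense: -k → future.
mood: -chi → subjunctive.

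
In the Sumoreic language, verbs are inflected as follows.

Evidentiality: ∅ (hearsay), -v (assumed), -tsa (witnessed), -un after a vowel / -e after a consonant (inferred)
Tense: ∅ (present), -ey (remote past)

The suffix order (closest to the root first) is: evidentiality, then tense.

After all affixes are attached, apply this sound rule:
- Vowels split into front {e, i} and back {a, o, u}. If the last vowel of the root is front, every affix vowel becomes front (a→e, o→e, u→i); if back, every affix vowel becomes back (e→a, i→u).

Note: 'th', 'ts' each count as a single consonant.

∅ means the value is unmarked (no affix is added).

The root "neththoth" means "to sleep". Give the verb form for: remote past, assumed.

Attach evidentiality assumed -v → neththothv.
Attach tense remote past -ey → neththothvey.
Apply vowel harmony: neththothvey → neththothvay.

neththothvay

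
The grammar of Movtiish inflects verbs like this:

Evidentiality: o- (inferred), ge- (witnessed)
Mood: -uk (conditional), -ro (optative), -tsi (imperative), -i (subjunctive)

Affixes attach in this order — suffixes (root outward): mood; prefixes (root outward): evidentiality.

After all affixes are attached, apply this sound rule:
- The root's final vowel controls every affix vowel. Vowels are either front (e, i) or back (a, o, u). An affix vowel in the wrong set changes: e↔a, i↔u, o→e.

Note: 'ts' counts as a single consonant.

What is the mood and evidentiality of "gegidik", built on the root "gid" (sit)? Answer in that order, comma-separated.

conditional, witnessed

Segment: ge-gid-uk.
mood: -uk → conditional.
evidentiality: ge- → witnessed.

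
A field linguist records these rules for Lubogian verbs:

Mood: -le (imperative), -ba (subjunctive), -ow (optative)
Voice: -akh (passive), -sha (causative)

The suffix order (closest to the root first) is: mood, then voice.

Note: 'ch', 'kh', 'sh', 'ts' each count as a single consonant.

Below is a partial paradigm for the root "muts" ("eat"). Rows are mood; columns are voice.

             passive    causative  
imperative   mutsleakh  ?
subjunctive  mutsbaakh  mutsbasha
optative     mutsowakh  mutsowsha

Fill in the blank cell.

mutslesha

Attach mood imperative -le → mutsle.
Attach voice causative -sha → mutslesha.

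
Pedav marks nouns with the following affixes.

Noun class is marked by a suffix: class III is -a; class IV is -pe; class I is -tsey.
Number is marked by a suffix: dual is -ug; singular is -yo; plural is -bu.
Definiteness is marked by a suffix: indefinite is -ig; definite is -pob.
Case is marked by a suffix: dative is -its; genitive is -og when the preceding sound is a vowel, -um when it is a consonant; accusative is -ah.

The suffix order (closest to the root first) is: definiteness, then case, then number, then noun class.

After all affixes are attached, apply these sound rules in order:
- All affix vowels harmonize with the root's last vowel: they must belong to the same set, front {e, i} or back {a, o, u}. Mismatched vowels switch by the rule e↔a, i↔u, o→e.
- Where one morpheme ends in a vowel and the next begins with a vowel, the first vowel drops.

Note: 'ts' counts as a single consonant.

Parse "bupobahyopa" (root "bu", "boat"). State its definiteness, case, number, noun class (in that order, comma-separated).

Segment: bu-pob-ah-yo-pe.
definiteness: -pob → definite.
case: -ah → accusative.
number: -yo → singular.
noun class: -pe → class IV.

definite, accusative, singular, class IV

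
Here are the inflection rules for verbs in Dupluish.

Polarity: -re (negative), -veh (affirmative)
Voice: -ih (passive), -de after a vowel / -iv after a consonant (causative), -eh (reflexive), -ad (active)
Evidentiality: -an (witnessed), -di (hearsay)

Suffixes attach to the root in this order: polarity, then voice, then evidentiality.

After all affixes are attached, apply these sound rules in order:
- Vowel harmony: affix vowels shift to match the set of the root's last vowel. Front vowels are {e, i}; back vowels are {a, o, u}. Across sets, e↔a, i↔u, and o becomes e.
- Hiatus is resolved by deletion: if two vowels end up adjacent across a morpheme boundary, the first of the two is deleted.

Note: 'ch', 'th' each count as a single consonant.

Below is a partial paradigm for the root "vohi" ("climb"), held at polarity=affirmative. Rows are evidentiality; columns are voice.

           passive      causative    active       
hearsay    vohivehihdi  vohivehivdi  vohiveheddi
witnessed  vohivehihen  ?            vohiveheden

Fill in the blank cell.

vohivehiven

Attach polarity affirmative -veh → vohiveh.
Attach voice causative -iv (after consonant 'h') → vohivehiv.
Attach evidentiality witnessed -an → vohivehivan.
Apply vowel harmony: vohivehivan → vohivehiven.
Vowel deletion: no change.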